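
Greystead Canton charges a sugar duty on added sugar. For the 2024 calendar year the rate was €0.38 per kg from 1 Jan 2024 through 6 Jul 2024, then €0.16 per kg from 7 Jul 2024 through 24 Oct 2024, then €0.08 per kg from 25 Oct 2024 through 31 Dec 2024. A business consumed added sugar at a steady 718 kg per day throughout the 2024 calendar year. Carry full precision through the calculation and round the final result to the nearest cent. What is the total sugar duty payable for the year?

€67836.64

1 Jan – 6 Jul 2024: 188 days × 718 kg/day = 134,984 kg at €0.38/kg → €51293.92
7 Jul – 24 Oct 2024: 110 days × 718 kg/day = 78,980 kg at €0.16/kg → €12636.80
25 Oct – 31 Dec 2024: 68 days × 718 kg/day = 48,824 kg at €0.08/kg → €3905.92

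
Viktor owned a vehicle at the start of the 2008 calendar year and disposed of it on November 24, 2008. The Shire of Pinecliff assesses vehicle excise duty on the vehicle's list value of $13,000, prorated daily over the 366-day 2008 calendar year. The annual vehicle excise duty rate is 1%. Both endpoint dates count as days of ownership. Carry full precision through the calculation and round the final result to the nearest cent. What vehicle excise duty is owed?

Days held (January 1 – November 24, 2008): 329 out of 366
Tax = $13,000 × 1% × 329/366 = $116.8579

$116.86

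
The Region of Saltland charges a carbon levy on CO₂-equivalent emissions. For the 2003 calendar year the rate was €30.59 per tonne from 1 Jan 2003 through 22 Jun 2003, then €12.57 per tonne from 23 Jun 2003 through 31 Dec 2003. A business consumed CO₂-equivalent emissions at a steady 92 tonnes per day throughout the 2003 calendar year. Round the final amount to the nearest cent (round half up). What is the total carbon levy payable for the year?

1 Jan – 22 Jun 2003: 173 days × 92 tonnes/day = 15,916 tonnes at €30.59/tonne → €486,870.44
23 Jun – 31 Dec 2003: 192 days × 92 tonnes/day = 17,664 tonnes at €12.57/tonne → €222,036.48

€708,906.92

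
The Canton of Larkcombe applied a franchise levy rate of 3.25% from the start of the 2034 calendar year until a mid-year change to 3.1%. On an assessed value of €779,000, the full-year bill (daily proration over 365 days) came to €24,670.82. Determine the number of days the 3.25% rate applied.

Let d = days at the first rate; then 365 − d days at the second rate.
€779,000 × [3.25%·d + 3.1%·(365−d)] / 365 = €24,670.82
Solving gives d = 163, so the new rate took effect on June 13, 2034.

163 days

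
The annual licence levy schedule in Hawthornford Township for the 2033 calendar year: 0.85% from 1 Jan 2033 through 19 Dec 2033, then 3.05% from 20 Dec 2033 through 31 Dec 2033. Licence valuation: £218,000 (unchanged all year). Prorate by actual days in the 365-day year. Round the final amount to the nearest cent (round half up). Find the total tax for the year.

£2,010.68

1 Jan – 19 Dec 2033: 353 days at 0.85% → £218,000 × 0.85% × 353/365 = £1,792.0795
20 Dec – 31 Dec 2033: 12 days at 3.05% → £218,000 × 3.05% × 12/365 = £218.5973
Total = £2,010.6767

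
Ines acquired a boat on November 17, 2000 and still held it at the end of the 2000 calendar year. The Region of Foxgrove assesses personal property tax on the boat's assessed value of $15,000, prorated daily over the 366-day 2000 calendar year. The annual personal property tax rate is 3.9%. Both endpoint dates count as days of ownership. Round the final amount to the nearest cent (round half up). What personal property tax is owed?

Days held (November 17 – December 31, 2000): 45 out of 366
Tax = $15,000 × 3.9% × 45/366 = $71.9262

$71.93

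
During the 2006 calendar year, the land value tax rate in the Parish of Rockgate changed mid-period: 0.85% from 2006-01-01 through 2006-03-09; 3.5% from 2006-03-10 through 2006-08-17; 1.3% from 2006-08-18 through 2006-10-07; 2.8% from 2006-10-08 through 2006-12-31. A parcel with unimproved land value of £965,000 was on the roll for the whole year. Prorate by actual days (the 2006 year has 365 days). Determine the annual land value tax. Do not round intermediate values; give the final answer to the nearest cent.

2006-01-01 to 2006-03-09: 68 days at 0.85% → £965,000 × 0.85% × 68/365 = £1,528.1370
2006-03-10 to 2006-08-17: 161 days at 3.5% → £965,000 × 3.5% × 161/365 = £14,898.0137
2006-08-18 to 2006-10-07: 51 days at 1.3% → £965,000 × 1.3% × 51/365 = £1,752.8630
2006-10-08 to 2006-12-31: 85 days at 2.8% → £965,000 × 2.8% × 85/365 = £6,292.3288
Total = £24,471.3425

£24,471.34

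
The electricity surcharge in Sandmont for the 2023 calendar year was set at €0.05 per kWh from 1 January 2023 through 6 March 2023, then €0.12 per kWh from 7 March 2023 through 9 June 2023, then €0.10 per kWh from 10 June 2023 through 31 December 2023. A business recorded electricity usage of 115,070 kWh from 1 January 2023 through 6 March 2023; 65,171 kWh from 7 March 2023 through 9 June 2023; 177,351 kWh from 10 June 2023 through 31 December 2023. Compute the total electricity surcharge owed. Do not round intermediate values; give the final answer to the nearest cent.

1 January – 6 March 2023: 115,070 kWh at €0.05/kWh → €5,753.50
7 March – 9 June 2023: 65,171 kWh at €0.12/kWh → €7,820.52
10 June – 31 December 2023: 177,351 kWh at €0.10/kWh → €17,735.10

€31,309.12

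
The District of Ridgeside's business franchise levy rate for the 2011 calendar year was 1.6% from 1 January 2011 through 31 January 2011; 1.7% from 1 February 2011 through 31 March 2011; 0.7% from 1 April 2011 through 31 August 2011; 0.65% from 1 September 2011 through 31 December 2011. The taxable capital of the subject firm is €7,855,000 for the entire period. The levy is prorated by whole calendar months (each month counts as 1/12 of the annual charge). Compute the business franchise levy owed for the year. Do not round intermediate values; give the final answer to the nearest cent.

€72,658.75

1 January – 31 January 2011: 1 month at 1.6% → €7,855,000 × 1.6% × 1/12 = €10,473.3333
1 February – 31 March 2011: 2 months at 1.7% → €7,855,000 × 1.7% × 2/12 = €22,255.8333
1 April – 31 August 2011: 5 months at 0.7% → €7,855,000 × 0.7% × 5/12 = €22,910.4167
1 September – 31 December 2011: 4 months at 0.65% → €7,855,000 × 0.65% × 4/12 = €17,019.1667
Total = €72,658.7500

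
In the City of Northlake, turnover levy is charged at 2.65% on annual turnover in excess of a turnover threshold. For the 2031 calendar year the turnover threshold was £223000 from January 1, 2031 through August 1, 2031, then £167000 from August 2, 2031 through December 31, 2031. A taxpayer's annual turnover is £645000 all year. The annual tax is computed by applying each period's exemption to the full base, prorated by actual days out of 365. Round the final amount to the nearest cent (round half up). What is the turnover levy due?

January 1 – August 1, 2031: 213 days, exemption £223000 → (£645000 − £223000) × 2.65% × 213/365 = £6525.9699
August 2 – December 31, 2031: 152 days, exemption £167000 → (£645000 − £167000) × 2.65% × 152/365 = £5275.0247
Total = £11800.9945

£11800.99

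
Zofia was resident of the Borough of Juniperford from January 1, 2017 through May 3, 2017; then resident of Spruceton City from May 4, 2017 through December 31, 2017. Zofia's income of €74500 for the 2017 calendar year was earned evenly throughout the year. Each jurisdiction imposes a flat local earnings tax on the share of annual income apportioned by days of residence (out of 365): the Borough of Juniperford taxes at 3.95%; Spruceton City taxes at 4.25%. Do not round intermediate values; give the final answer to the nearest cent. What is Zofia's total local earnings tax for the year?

€3090.93

The Borough of Juniperford, January 1 – May 3, 2017: 123 days → €74500 × 3.95% × 123/365 = €991.6664
Spruceton City, May 4 – December 31, 2017: 242 days → €74500 × 4.25% × 242/365 = €2099.2671
Total = €3090.9336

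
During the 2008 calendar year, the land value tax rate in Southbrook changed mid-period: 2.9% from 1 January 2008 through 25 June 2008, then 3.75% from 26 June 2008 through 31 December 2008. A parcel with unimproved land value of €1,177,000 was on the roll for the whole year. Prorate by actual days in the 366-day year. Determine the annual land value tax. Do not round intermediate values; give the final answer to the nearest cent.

1 January – 25 June 2008: 177 days at 2.9% → €1,177,000 × 2.9% × 177/366 = €16,506.9426
26 June – 31 December 2008: 189 days at 3.75% → €1,177,000 × 3.75% × 189/366 = €22,792.3156
Total = €39,299.2582

€39,299.26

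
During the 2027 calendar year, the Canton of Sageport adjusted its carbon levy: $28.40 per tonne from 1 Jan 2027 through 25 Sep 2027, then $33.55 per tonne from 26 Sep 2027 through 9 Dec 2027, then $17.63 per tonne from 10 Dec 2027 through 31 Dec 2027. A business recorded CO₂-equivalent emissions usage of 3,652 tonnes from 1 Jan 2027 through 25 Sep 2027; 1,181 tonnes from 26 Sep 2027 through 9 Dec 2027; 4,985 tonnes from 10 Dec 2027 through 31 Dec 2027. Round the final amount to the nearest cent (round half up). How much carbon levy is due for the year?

$231,224.90

1 Jan – 25 Sep 2027: 3,652 tonnes at $28.40/tonne → $103,716.80
26 Sep – 9 Dec 2027: 1,181 tonnes at $33.55/tonne → $39,622.55
10 Dec – 31 Dec 2027: 4,985 tonnes at $17.63/tonne → $87,885.55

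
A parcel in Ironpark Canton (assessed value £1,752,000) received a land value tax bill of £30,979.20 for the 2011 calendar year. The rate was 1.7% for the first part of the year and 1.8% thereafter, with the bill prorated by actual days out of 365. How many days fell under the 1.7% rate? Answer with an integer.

Let d = days at the first rate; then 365 − d days at the second rate.
£1,752,000 × [1.7%·d + 1.8%·(365−d)] / 365 = £30,979.20
Solving gives d = 116, so the new rate took effect on 27 Apr 2011.

116 days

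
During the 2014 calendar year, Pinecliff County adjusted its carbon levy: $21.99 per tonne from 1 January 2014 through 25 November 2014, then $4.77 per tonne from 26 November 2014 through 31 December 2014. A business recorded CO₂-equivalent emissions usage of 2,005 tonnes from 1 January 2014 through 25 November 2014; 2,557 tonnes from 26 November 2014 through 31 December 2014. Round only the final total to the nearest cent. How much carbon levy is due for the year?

1 January – 25 November 2014: 2,005 tonnes at $21.99/tonne → $44,089.95
26 November – 31 December 2014: 2,557 tonnes at $4.77/tonne → $12,196.89

$56,286.84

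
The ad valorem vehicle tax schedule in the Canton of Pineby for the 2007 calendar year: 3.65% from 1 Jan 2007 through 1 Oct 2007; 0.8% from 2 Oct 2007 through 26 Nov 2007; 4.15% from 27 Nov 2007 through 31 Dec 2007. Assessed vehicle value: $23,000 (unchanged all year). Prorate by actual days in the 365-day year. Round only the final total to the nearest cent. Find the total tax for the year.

1 Jan – 1 Oct 2007: 274 days at 3.65% → $23,000 × 3.65% × 274/365 = $630.2000
2 Oct – 26 Nov 2007: 56 days at 0.8% → $23,000 × 0.8% × 56/365 = $28.2301
27 Nov – 31 Dec 2007: 35 days at 4.15% → $23,000 × 4.15% × 35/365 = $91.5274
Total = $749.9575

$749.96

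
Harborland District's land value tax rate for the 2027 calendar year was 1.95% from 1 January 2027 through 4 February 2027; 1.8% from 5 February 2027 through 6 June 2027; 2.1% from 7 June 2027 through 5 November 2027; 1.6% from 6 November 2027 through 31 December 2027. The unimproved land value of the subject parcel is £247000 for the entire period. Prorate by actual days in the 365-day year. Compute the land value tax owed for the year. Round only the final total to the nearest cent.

1 January – 4 February 2027: 35 days at 1.95% → £247000 × 1.95% × 35/365 = £461.8562
5 February – 6 June 2027: 122 days at 1.8% → £247000 × 1.8% × 122/365 = £1486.0603
7 June – 5 November 2027: 152 days at 2.1% → £247000 × 2.1% × 152/365 = £2160.0658
6 November – 31 December 2027: 56 days at 1.6% → £247000 × 1.6% × 56/365 = £606.3342
Total = £4714.3164

£4714.32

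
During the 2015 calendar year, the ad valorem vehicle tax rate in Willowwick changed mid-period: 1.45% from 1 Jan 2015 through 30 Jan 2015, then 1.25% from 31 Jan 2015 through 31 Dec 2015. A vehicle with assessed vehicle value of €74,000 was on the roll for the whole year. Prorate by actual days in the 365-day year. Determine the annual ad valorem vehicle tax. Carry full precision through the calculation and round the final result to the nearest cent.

€937.16

1 Jan – 30 Jan 2015: 30 days at 1.45% → €74,000 × 1.45% × 30/365 = €88.1918
31 Jan – 31 Dec 2015: 335 days at 1.25% → €74,000 × 1.25% × 335/365 = €848.9726
Total = €937.1644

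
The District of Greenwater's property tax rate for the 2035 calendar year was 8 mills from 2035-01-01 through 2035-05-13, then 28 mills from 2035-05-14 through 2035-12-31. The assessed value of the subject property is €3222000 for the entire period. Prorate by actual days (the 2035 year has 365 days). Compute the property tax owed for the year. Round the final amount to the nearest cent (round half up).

€66735.12

2035-01-01 to 2035-05-13: 133 days at 8 mills → €3222000 × 0.8% × 133/365 = €9392.3507
2035-05-14 to 2035-12-31: 232 days at 28 mills → €3222000 × 2.8% × 232/365 = €57342.7726
Total = €66735.1233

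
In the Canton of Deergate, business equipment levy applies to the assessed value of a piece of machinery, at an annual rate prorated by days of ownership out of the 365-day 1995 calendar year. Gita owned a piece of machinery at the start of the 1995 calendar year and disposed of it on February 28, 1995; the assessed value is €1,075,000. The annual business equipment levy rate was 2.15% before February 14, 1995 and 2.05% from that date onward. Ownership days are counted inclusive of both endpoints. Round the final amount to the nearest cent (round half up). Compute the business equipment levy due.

€3,691.82

January 1 – February 13, 1995: 44 days at 2.15% → €1,075,000 × 2.15% × 44/365 = €2,786.1644
February 14 – February 28, 1995: 15 days at 2.05% → €1,075,000 × 2.05% × 15/365 = €905.6507
Total = €3,691.8151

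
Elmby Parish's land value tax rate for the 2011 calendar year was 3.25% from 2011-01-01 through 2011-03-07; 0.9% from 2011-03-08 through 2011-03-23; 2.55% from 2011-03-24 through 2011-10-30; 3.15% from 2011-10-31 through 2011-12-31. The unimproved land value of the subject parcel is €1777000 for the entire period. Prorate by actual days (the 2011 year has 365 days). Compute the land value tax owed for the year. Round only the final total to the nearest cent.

€48088.54

2011-01-01 to 2011-03-07: 66 days at 3.25% → €1777000 × 3.25% × 66/365 = €10442.9178
2011-03-08 to 2011-03-23: 16 days at 0.9% → €1777000 × 0.9% × 16/365 = €701.0630
2011-03-24 to 2011-10-30: 221 days at 2.55% → €1777000 × 2.55% × 221/365 = €27436.3932
2011-10-31 to 2011-12-31: 62 days at 3.15% → €1777000 × 3.15% × 62/365 = €9508.1671
Total = €48088.5411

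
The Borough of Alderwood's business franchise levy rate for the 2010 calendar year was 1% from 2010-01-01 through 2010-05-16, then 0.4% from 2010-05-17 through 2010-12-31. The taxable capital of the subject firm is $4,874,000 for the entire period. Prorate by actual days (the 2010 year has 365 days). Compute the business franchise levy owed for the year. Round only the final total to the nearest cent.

2010-01-01 to 2010-05-16: 136 days at 1% → $4,874,000 × 1% × 136/365 = $18,160.6575
2010-05-17 to 2010-12-31: 229 days at 0.4% → $4,874,000 × 0.4% × 229/365 = $12,231.7370
Total = $30,392.3945

$30,392.39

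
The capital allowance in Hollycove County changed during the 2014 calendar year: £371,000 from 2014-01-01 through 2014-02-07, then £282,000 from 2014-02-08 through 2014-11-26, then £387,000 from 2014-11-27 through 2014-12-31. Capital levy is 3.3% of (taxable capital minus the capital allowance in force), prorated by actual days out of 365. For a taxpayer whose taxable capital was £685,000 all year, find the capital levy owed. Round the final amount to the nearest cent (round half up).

£12,660.97

2014-01-01 to 2014-02-07: 38 days, exemption £371,000 → (£685,000 − £371,000) × 3.3% × 38/365 = £1,078.7836
2014-02-08 to 2014-11-26: 292 days, exemption £282,000 → (£685,000 − £282,000) × 3.3% × 292/365 = £10,639.2000
2014-11-27 to 2014-12-31: 35 days, exemption £387,000 → (£685,000 − £387,000) × 3.3% × 35/365 = £942.9863
Total = £12,660.9699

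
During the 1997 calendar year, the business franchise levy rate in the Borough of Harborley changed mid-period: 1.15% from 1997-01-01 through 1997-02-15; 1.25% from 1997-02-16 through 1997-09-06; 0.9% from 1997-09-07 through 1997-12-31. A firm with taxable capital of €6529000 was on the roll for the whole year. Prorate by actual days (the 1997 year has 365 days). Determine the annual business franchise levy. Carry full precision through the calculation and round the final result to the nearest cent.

€73527.27

1997-01-01 to 1997-02-15: 46 days at 1.15% → €6529000 × 1.15% × 46/365 = €9462.5781
1997-02-16 to 1997-09-06: 203 days at 1.25% → €6529000 × 1.25% × 203/365 = €45389.9658
1997-09-07 to 1997-12-31: 116 days at 0.9% → €6529000 × 0.9% × 116/365 = €18674.7288
Total = €73527.2726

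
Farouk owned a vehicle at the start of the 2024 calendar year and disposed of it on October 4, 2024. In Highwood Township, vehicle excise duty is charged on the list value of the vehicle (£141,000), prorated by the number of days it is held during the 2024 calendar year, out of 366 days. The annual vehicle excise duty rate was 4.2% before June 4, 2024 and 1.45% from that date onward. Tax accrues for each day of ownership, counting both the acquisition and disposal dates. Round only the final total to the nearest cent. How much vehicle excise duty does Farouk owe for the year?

January 1 – June 3, 2024: 155 days at 4.2% → £141,000 × 4.2% × 155/366 = £2,507.9508
June 4 – October 4, 2024: 123 days at 1.45% → £141,000 × 1.45% × 123/366 = £687.0861
Total = £3,195.0369

£3,195.04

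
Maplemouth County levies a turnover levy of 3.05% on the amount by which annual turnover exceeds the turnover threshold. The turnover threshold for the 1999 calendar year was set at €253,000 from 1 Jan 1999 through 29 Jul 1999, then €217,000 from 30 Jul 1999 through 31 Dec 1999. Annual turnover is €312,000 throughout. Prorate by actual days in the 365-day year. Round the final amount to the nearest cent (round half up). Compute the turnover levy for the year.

€2,265.77

1 Jan – 29 Jul 1999: 210 days, exemption €253,000 → (€312,000 − €253,000) × 3.05% × 210/365 = €1,035.3288
30 Jul – 31 Dec 1999: 155 days, exemption €217,000 → (€312,000 − €217,000) × 3.05% × 155/365 = €1,230.4452
Total = €2,265.7740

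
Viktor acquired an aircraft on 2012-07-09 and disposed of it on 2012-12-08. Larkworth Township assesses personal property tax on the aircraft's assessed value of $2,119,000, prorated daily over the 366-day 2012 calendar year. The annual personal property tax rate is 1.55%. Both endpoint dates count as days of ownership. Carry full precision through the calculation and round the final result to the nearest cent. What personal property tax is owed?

Days held (2012-07-09 to 2012-12-08): 153 out of 366
Tax = $2,119,000 × 1.55% × 153/366 = $13,730.0779

$13,730.08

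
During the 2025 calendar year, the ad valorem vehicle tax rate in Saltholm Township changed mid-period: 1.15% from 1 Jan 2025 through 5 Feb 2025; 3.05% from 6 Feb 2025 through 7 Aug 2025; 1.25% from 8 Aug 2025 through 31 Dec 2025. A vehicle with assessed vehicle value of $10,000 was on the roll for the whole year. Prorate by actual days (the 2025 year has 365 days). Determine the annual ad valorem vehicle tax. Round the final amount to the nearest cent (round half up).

$214.26

1 Jan – 5 Feb 2025: 36 days at 1.15% → $10,000 × 1.15% × 36/365 = $11.3425
6 Feb – 7 Aug 2025: 183 days at 3.05% → $10,000 × 3.05% × 183/365 = $152.9178
8 Aug – 31 Dec 2025: 146 days at 1.25% → $10,000 × 1.25% × 146/365 = $50.0000
Total = $214.2603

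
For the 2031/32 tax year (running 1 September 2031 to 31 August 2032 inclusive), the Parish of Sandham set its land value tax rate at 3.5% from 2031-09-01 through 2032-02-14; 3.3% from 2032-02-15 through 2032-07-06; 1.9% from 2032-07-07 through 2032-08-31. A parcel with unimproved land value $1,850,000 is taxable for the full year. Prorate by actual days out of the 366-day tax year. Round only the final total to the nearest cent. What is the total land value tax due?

2031-09-01 to 2032-02-14: 167 days at 3.5% → $1,850,000 × 3.5% × 167/366 = $29,544.3989
2032-02-15 to 2032-07-06: 143 days at 3.3% → $1,850,000 × 3.3% × 143/366 = $23,852.8689
2032-07-07 to 2032-08-31: 56 days at 1.9% → $1,850,000 × 1.9% × 56/366 = $5,378.1421
Total = $58,775.4098

$58,775.41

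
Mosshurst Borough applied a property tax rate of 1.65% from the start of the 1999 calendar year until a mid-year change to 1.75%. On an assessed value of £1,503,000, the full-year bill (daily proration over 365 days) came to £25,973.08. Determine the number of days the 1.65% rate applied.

80 days

Let d = days at the first rate; then 365 − d days at the second rate.
£1,503,000 × [1.65%·d + 1.75%·(365−d)] / 365 = £25,973.08
Solving gives d = 80, so the new rate took effect on 22 Mar 1999.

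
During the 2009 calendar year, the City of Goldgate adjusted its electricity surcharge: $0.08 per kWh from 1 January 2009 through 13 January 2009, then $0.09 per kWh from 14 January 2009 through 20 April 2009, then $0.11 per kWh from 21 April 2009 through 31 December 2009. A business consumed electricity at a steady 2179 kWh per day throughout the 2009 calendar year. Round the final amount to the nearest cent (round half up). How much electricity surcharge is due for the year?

$82409.78

1 January – 13 January 2009: 13 days × 2179 kWh/day = 28,327 kWh at $0.08/kWh → $2266.16
14 January – 20 April 2009: 97 days × 2179 kWh/day = 211,363 kWh at $0.09/kWh → $19022.67
21 April – 31 December 2009: 255 days × 2179 kWh/day = 555,645 kWh at $0.11/kWh → $61120.95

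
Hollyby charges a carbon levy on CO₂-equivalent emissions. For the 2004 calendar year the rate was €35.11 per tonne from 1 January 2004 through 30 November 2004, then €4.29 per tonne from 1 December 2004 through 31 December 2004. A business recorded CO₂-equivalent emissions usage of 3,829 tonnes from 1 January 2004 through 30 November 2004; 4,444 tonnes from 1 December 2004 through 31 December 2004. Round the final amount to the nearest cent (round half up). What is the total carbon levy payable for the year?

€153,500.95

1 January – 30 November 2004: 3,829 tonnes at €35.11/tonne → €134,436.19
1 December – 31 December 2004: 4,444 tonnes at €4.29/tonne → €19,064.76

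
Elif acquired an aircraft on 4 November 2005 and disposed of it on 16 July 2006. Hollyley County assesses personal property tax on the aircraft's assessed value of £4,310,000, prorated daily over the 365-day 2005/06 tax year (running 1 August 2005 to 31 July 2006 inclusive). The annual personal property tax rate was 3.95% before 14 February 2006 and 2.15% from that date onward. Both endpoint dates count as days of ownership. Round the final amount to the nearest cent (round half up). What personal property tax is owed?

4 November 2005 – 13 February 2006: 102 days at 3.95% → £4,310,000 × 3.95% × 102/365 = £47,575.3151
14 February – 16 July 2006: 153 days at 2.15% → £4,310,000 × 2.15% × 153/365 = £38,843.1370
Total = £86,418.4521

£86,418.45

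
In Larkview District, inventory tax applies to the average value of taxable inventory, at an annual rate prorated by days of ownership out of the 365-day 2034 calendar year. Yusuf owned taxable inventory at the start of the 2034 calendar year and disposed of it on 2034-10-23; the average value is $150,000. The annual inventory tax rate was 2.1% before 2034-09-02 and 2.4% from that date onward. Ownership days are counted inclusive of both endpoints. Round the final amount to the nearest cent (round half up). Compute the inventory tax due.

$2,618.63

2034-01-01 to 2034-09-01: 244 days at 2.1% → $150,000 × 2.1% × 244/365 = $2,105.7534
2034-09-02 to 2034-10-23: 52 days at 2.4% → $150,000 × 2.4% × 52/365 = $512.8767
Total = $2,618.6301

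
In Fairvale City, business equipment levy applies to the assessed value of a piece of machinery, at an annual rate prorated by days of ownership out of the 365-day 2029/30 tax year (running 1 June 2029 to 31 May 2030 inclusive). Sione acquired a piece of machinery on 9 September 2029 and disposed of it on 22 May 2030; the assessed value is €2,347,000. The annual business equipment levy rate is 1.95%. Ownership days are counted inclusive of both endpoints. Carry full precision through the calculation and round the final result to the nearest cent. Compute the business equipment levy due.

€32,099.24

Days held (9 September 2029 – 22 May 2030): 256 out of 365
Tax = €2,347,000 × 1.95% × 256/365 = €32,099.2438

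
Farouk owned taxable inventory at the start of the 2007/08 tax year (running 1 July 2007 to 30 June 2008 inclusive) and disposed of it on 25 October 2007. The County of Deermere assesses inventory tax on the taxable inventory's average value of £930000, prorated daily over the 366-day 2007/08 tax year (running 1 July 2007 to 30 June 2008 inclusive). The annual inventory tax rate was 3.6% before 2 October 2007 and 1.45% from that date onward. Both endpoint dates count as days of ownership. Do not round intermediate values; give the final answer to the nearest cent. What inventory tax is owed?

£9391.48

1 July – 1 October 2007: 93 days at 3.6% → £930000 × 3.6% × 93/366 = £8507.2131
2 October – 25 October 2007: 24 days at 1.45% → £930000 × 1.45% × 24/366 = £884.2623
Total = £9391.4754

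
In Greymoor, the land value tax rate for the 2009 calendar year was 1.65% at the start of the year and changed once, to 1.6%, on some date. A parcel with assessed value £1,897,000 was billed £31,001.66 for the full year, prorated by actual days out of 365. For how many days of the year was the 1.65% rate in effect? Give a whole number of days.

250 days

Let d = days at the first rate; then 365 − d days at the second rate.
£1,897,000 × [1.65%·d + 1.6%·(365−d)] / 365 = £31,001.66
Solving gives d = 250, so the new rate took effect on 8 September 2009.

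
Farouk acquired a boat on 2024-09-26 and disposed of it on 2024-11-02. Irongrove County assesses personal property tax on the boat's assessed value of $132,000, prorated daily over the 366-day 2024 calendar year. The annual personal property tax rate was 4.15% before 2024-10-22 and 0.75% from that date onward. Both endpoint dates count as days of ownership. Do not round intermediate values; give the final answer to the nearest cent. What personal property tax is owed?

$421.61

2024-09-26 to 2024-10-21: 26 days at 4.15% → $132,000 × 4.15% × 26/366 = $389.1475
2024-10-22 to 2024-11-02: 12 days at 0.75% → $132,000 × 0.75% × 12/366 = $32.4590
Total = $421.6066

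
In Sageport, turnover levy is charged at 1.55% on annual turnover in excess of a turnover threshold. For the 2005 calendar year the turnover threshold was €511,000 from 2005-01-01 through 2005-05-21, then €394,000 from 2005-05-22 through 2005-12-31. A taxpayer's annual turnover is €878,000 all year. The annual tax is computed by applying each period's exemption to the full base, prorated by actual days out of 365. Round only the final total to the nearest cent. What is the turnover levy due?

€6,801.44

2005-01-01 to 2005-05-21: 141 days, exemption €511,000 → (€878,000 − €511,000) × 1.55% × 141/365 = €2,197.4753
2005-05-22 to 2005-12-31: 224 days, exemption €394,000 → (€878,000 − €394,000) × 1.55% × 224/365 = €4,603.9671
Total = €6,801.4425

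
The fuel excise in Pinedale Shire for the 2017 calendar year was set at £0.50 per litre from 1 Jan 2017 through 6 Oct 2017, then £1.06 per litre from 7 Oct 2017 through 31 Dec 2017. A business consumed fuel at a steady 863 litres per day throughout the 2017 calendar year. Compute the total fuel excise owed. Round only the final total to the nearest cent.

1 Jan – 6 Oct 2017: 279 days × 863 litres/day = 240,777 litres at £0.50/litre → £120,388.50
7 Oct – 31 Dec 2017: 86 days × 863 litres/day = 74,218 litres at £1.06/litre → £78,671.08

£199,059.58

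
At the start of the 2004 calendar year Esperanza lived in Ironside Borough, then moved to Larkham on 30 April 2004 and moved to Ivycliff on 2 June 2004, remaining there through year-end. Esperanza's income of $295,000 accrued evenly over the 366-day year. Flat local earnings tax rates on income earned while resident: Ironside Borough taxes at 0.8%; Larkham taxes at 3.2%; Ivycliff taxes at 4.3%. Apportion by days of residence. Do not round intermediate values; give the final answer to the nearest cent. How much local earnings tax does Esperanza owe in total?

Ironside Borough, 1 January – 29 April 2004: 120 days → $295,000 × 0.8% × 120/366 = $773.7705
Larkham, 30 April – 1 June 2004: 33 days → $295,000 × 3.2% × 33/366 = $851.1475
Ivycliff, 2 June – 31 December 2004: 213 days → $295,000 × 4.3% × 213/366 = $7,382.2541
Total = $9,007.1721

$9,007.17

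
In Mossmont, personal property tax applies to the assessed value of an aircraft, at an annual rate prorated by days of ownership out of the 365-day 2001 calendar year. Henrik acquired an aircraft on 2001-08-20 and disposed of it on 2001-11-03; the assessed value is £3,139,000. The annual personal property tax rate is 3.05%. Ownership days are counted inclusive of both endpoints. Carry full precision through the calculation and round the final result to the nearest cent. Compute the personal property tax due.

£19,934.80

Days held (2001-08-20 to 2001-11-03): 76 out of 365
Tax = £3,139,000 × 3.05% × 76/365 = £19,934.8000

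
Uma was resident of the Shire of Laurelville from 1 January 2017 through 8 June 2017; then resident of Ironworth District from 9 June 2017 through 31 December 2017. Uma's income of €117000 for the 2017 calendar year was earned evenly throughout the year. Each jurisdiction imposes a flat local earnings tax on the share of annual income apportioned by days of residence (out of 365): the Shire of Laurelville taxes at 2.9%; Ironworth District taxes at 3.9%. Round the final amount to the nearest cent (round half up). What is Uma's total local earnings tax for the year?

The Shire of Laurelville, 1 January – 8 June 2017: 159 days → €117000 × 2.9% × 159/365 = €1478.0466
Ironworth District, 9 June – 31 December 2017: 206 days → €117000 × 3.9% × 206/365 = €2575.2822
Total = €4053.3288

€4053.33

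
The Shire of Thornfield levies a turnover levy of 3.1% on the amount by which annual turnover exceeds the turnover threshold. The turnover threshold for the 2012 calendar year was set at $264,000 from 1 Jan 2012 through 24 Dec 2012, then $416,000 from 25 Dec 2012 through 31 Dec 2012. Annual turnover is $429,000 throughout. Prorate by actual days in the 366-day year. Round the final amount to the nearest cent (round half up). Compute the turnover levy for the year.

$5,024.88

1 Jan – 24 Dec 2012: 359 days, exemption $264,000 → ($429,000 − $264,000) × 3.1% × 359/366 = $5,017.1721
25 Dec – 31 Dec 2012: 7 days, exemption $416,000 → ($429,000 − $416,000) × 3.1% × 7/366 = $7.7077
Total = $5,024.8798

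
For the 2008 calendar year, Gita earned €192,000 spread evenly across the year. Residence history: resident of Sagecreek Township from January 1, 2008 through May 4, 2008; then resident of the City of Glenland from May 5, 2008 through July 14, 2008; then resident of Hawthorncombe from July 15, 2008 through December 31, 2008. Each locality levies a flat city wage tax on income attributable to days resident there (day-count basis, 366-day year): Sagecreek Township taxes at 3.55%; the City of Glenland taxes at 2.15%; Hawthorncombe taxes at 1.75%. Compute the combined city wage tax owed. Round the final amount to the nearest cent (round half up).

Sagecreek Township, January 1 – May 4, 2008: 125 days → €192,000 × 3.55% × 125/366 = €2,327.8689
The City of Glenland, May 5 – July 14, 2008: 71 days → €192,000 × 2.15% × 71/366 = €800.7869
Hawthorncombe, July 15 – December 31, 2008: 170 days → €192,000 × 1.75% × 170/366 = €1,560.6557
Total = €4,689.3115

€4,689.31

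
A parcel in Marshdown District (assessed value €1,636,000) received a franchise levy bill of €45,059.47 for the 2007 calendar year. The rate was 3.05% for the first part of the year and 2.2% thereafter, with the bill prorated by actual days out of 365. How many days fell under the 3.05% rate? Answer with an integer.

238 days

Let d = days at the first rate; then 365 − d days at the second rate.
€1,636,000 × [3.05%·d + 2.2%·(365−d)] / 365 = €45,059.47
Solving gives d = 238, so the new rate took effect on August 27, 2007.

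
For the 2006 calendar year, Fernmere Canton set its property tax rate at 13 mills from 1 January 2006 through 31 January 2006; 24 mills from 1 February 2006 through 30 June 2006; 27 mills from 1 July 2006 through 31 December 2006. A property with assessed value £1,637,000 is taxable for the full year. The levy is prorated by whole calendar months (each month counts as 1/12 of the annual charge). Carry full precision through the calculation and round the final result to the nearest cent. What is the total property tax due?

£40,242.92

1 January – 31 January 2006: 1 month at 13 mills → £1,637,000 × 1.3% × 1/12 = £1,773.4167
1 February – 30 June 2006: 5 months at 24 mills → £1,637,000 × 2.4% × 5/12 = £16,370.0000
1 July – 31 December 2006: 6 months at 27 mills → £1,637,000 × 2.7% × 6/12 = £22,099.5000
Total = £40,242.9167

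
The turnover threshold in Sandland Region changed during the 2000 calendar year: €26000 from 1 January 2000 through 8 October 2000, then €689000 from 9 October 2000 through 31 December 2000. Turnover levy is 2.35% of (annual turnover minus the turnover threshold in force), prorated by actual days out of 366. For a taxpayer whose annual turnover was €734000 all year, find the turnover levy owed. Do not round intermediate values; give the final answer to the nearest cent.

1 January – 8 October 2000: 282 days, exemption €26000 → (€734000 − €26000) × 2.35% × 282/366 = €12819.4426
9 October – 31 December 2000: 84 days, exemption €689000 → (€734000 − €689000) × 2.35% × 84/366 = €242.7049
Total = €13062.1475

€13062.15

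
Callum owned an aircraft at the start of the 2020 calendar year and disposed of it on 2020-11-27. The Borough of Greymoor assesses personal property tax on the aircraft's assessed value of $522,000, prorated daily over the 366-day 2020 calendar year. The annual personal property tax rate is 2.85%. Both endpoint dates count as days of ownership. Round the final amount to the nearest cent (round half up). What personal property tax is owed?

Days held (2020-01-01 to 2020-11-27): 332 out of 366
Tax = $522,000 × 2.85% × 332/366 = $13,494.9836

$13,494.98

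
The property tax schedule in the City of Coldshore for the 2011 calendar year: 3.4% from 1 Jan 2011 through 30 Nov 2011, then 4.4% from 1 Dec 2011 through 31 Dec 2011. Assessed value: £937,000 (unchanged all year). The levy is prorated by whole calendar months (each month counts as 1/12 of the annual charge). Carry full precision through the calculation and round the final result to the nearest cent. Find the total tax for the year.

1 Jan – 30 Nov 2011: 11 months at 3.4% → £937,000 × 3.4% × 11/12 = £29,203.1667
1 Dec – 31 Dec 2011: 1 month at 4.4% → £937,000 × 4.4% × 1/12 = £3,435.6667
Total = £32,638.8333

£32,638.83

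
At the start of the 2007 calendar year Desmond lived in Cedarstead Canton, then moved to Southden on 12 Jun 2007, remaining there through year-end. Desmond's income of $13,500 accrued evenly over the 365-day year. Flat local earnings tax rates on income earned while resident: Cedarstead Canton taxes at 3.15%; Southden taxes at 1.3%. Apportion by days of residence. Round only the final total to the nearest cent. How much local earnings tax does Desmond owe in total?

Cedarstead Canton, 1 Jan – 11 Jun 2007: 162 days → $13,500 × 3.15% × 162/365 = $188.7411
Southden, 12 Jun – 31 Dec 2007: 203 days → $13,500 × 1.3% × 203/365 = $97.6068
Total = $286.3479

$286.35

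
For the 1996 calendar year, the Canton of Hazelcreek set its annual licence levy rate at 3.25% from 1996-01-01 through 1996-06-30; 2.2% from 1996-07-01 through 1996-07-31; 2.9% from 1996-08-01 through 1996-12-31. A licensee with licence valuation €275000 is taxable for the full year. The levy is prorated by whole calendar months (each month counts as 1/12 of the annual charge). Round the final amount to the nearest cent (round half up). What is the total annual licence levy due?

1996-01-01 to 1996-06-30: 6 months at 3.25% → €275000 × 3.25% × 6/12 = €4468.7500
1996-07-01 to 1996-07-31: 1 month at 2.2% → €275000 × 2.2% × 1/12 = €504.1667
1996-08-01 to 1996-12-31: 5 months at 2.9% → €275000 × 2.9% × 5/12 = €3322.9167
Total = €8295.8333

€8295.83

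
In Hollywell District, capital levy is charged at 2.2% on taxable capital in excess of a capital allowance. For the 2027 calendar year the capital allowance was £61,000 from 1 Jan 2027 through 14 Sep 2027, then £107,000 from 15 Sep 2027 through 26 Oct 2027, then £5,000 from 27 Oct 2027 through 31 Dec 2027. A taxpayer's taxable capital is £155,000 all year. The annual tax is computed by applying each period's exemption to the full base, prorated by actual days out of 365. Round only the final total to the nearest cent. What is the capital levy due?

1 Jan – 14 Sep 2027: 257 days, exemption £61,000 → (£155,000 − £61,000) × 2.2% × 257/365 = £1,456.0986
15 Sep – 26 Oct 2027: 42 days, exemption £107,000 → (£155,000 − £107,000) × 2.2% × 42/365 = £121.5123
27 Oct – 31 Dec 2027: 66 days, exemption £5,000 → (£155,000 − £5,000) × 2.2% × 66/365 = £596.7123
Total = £2,174.3233

£2,174.32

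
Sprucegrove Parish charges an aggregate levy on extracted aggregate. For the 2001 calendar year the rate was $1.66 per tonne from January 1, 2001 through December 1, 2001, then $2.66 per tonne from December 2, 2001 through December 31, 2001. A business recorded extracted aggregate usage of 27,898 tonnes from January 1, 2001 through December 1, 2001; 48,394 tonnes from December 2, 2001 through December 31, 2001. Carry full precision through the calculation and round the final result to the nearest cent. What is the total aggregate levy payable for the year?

January 1 – December 1, 2001: 27,898 tonnes at $1.66/tonne → $46,310.68
December 2 – December 31, 2001: 48,394 tonnes at $2.66/tonne → $128,728.04

$175,038.72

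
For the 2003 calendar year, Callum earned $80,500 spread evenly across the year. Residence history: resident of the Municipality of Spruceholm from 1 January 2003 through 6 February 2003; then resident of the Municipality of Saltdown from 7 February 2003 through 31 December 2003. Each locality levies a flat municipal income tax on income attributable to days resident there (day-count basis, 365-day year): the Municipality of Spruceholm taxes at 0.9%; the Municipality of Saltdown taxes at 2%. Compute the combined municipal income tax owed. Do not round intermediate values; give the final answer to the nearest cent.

The Municipality of Spruceholm, 1 January – 6 February 2003: 37 days → $80,500 × 0.9% × 37/365 = $73.4425
The Municipality of Saltdown, 7 February – 31 December 2003: 328 days → $80,500 × 2% × 328/365 = $1,446.7945
Total = $1,520.2370

$1,520.24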